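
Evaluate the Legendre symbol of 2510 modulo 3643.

1

Factor out 2: 2510 = 2·1255. Since 3643 ≡ 3 (mod 8), (2/3643) = -1. Now have -(1255/3643).
Both 1255 ≡ 3 and 3643 ≡ 3 (mod 4), so reciprocity gives (1255/3643) = -(3643/1255). Reduce: 3643 ≡ 1133 (mod 1255). Now have (1133/1255).
1133 ≡ 1 (mod 4), so quadratic reciprocity gives (1133/1255) = (1255/1133). Reduce: 1255 ≡ 122 (mod 1133). Now have (122/1133).
Factor out 2: 122 = 2·61. Since 1133 ≡ 5 (mod 8), (2/1133) = -1. Now have -(61/1133).
61 ≡ 1 (mod 4), so quadratic reciprocity gives (61/1133) = (1133/61). Reduce: 1133 ≡ 35 (mod 61). Now have -(35/61).
61 ≡ 1 (mod 4), so quadratic reciprocity gives (35/61) = (61/35). Reduce: 61 ≡ 26 (mod 35). Now have -(26/35).
Factor out 2: 26 = 2·13. Since 35 ≡ 3 (mod 8), (2/35) = -1. Now have (13/35).
13 ≡ 1 (mod 4), so quadratic reciprocity gives (13/35) = (35/13). Reduce: 35 ≡ 9 (mod 13). Now have (9/13).
9 ≡ 1 (mod 4), so quadratic reciprocity gives (9/13) = (13/9). Reduce: 13 ≡ 4 (mod 9). Now have (4/9).
Factor out 2: 4 = 2^2. Since 9 ≡ 1 (mod 8), (2/9) = +1, and (2/9)^2 = +1. Now have (1/9).
(1/9) = 1. Collecting the sign factors: 1.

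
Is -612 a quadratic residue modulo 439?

Pull out -1: (-612/439) = (-1/439)·(612/439). Since 439 ≡ 3 (mod 4), (-1/439) = -1. Now have -(612/439).
Reduce the numerator: 612 ≡ 173 (mod 439), so (612/439) = (173/439).
173 ≡ 1 (mod 4), so quadratic reciprocity gives (173/439) = (439/173). Reduce: 439 ≡ 93 (mod 173). Now have -(93/173).
93 ≡ 1 (mod 4), so quadratic reciprocity gives (93/173) = (173/93). Reduce: 173 ≡ 80 (mod 93). Now have -(80/93).
Factor out 2: 80 = 2^4·5. Since 93 ≡ 5 (mod 8), (2/93) = -1, and (2/93)^4 = +1. Now have -(5/93).
5 ≡ 1 (mod 4), so quadratic reciprocity gives (5/93) = (93/5). Reduce: 93 ≡ 3 (mod 5). Now have -(3/5).
5 ≡ 1 (mod 4), so quadratic reciprocity gives (3/5) = (5/3). Reduce: 5 ≡ 2 (mod 3). Now have -(2/3).
Factor out 2: 2 = 2. Since 3 ≡ 3 (mod 8), (2/3) = -1. Now have (1/3).
(1/3) = 1. Collecting the sign factors: 1.
(-612/439) = 1, and 439 is prime, so -612 is a quadratic residue mod 439.

yes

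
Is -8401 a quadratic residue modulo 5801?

(-8401/5801)
  = (3201/5801)    [-8401 ≡ 3201 mod 5801]
  = (5801/3201)    [QR: 3201 ≡ 1 mod 4, sign kept]
  = (2600/3201)    [5801 ≡ 2600 mod 3201]
  = (325/3201)    [3201 ≡ 1 mod 8 ⇒ (2/3201)^3 = +1]
  = (3201/325)    [QR: 325 ≡ 1 mod 4, sign kept]
  = (276/325)    [3201 ≡ 276 mod 325]
  = (69/325)    [325 ≡ 5 mod 8 ⇒ (2/325)^2 = +1]
  = (325/69)    [QR: 69 ≡ 1 mod 4, sign kept]
  = (49/69)    [325 ≡ 49 mod 69]
  = (69/49)    [QR: 49 ≡ 1 mod 4, sign kept]
  = (20/49)    [69 ≡ 20 mod 49]
  = (5/49)    [49 ≡ 1 mod 8 ⇒ (2/49)^2 = +1]
  = (49/5)    [QR: 5 ≡ 1 mod 4, sign kept]
  = (4/5)    [49 ≡ 4 mod 5]
  = (1/5)    [5 ≡ 5 mod 8 ⇒ (2/5)^2 = +1]
  = 1    [(1/5) = 1]
The Legendre symbol is 1, so x^2 ≡ -8401 (mod 5801) has solution.

yes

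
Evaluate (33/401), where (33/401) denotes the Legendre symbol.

(33/401)
  = (401/33)    [QR: 33 ≡ 1 mod 4, sign kept]
  = (5/33)    [401 ≡ 5 mod 33]
  = (33/5)    [QR: 5 ≡ 1 mod 4, sign kept]
  = (3/5)    [33 ≡ 3 mod 5]
  = (5/3)    [QR: 5 ≡ 1 mod 4, sign kept]
  = (2/3)    [5 ≡ 2 mod 3]
  = -(1/3)    [3 ≡ 3 mod 8 ⇒ (2/3) = -1]
  = -1    [(1/3) = 1]

-1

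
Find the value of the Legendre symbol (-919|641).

Reduce the numerator: -919 ≡ 363 (mod 641), so (-919|641) = (363|641).
641 ≡ 1 (mod 4), so quadratic reciprocity gives (363|641) = (641|363). Reduce: 641 ≡ 278 (mod 363). Now have (278|363).
Factor out 2: 278 = 2·139. Since 363 ≡ 3 (mod 8), (2|363) = -1. Now have -(139|363).
Both 139 ≡ 3 and 363 ≡ 3 (mod 4), so reciprocity gives (139|363) = -(363|139). Reduce: 363 ≡ 85 (mod 139). Now have (85|139).
85 ≡ 1 (mod 4), so quadratic reciprocity gives (85|139) = (139|85). Reduce: 139 ≡ 54 (mod 85). Now have (54|85).
Factor out 2: 54 = 2·27. Since 85 ≡ 5 (mod 8), (2|85) = -1. Now have -(27|85).
85 ≡ 1 (mod 4), so quadratic reciprocity gives (27|85) = (85|27). Reduce: 85 ≡ 4 (mod 27). Now have -(4|27).
Factor out 2: 4 = 2^2. Since 27 ≡ 3 (mod 8), (2|27) = -1, and (2|27)^2 = +1. Now have -(1|27).
(1|27) = 1. Collecting the sign factors: -1.

-1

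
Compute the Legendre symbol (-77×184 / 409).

By multiplicativity, (-77·184 / 409) = (-77 / 409)·(184 / 409).
First factor (-77 / 409):
(-77 / 409)
  = (332 / 409)    [-77 ≡ 332 mod 409]
  = (83 / 409)    [409 ≡ 1 mod 8 ⇒ (2 / 409)^2 = +1]
  = (409 / 83)    [QR: 409 ≡ 1 mod 4, sign kept]
  = (77 / 83)    [409 ≡ 77 mod 83]
  = (83 / 77)    [QR: 77 ≡ 1 mod 4, sign kept]
  = (6 / 77)    [83 ≡ 6 mod 77]
  = -(3 / 77)    [77 ≡ 5 mod 8 ⇒ (2 / 77) = -1]
  = -(77 / 3)    [QR: 77 ≡ 1 mod 4, sign kept]
  = -(2 / 3)    [77 ≡ 2 mod 3]
  = (1 / 3)    [3 ≡ 3 mod 8 ⇒ (2 / 3) = -1]
  = 1    [(1 / 3) = 1]
Second factor (184 / 409):
(184 / 409)
  = (23 / 409)    [409 ≡ 1 mod 8 ⇒ (2 / 409)^3 = +1]
  = (409 / 23)    [QR: 409 ≡ 1 mod 4, sign kept]
  = (18 / 23)    [409 ≡ 18 mod 23]
  = (9 / 23)    [23 ≡ 7 mod 8 ⇒ (2 / 23) = +1]
  = (23 / 9)    [QR: 9 ≡ 1 mod 4, sign kept]
  = (5 / 9)    [23 ≡ 5 mod 9]
  = (9 / 5)    [QR: 5 ≡ 1 mod 4, sign kept]
  = (4 / 5)    [9 ≡ 4 mod 5]
  = (1 / 5)    [5 ≡ 5 mod 8 ⇒ (2 / 5)^2 = +1]
  = 1    [(1 / 5) = 1]
Product: (1)·(1) = 1.

1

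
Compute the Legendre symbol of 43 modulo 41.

1

(43 / 41)
  = (2 / 41)    [43 ≡ 2 mod 41]
  = (1 / 41)    [41 ≡ 1 mod 8 ⇒ (2 / 41) = +1]
  = 1    [(1 / 41) = 1]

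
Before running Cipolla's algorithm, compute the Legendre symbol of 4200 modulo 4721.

(4200|4721)
  = (525|4721)    [4721 ≡ 1 mod 8 ⇒ (2|4721)^3 = +1]
  = (4721|525)    [QR: 525 ≡ 1 mod 4, sign kept]
  = (521|525)    [4721 ≡ 521 mod 525]
  = (525|521)    [QR: 521 ≡ 1 mod 4, sign kept]
  = (4|521)    [525 ≡ 4 mod 521]
  = (1|521)    [521 ≡ 1 mod 8 ⇒ (2|521)^2 = +1]
  = 1    [(1|521) = 1]

1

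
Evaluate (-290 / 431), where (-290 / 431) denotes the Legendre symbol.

Reduce the numerator: -290 ≡ 141 (mod 431), so (-290 / 431) = (141 / 431).
141 ≡ 1 (mod 4), so quadratic reciprocity gives (141 / 431) = (431 / 141). Reduce: 431 ≡ 8 (mod 141). Now have (8 / 141).
Factor out 2: 8 = 2^3. Since 141 ≡ 5 (mod 8), (2 / 141) = -1, and (2 / 141)^3 = -1. Now have -(1 / 141).
(1 / 141) = 1. Collecting the sign factors: -1.

-1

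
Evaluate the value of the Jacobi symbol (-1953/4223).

(-1953/4223)
  = (2270/4223)    [-1953 ≡ 2270 mod 4223]
  = (1135/4223)    [4223 ≡ 7 mod 8 ⇒ (2/4223) = +1]
  = -(4223/1135)    [QR: both ≡ 3 mod 4, sign flips]
  = -(818/1135)    [4223 ≡ 818 mod 1135]
  = -(409/1135)    [1135 ≡ 7 mod 8 ⇒ (2/1135) = +1]
  = -(1135/409)    [QR: 409 ≡ 1 mod 4, sign kept]
  = -(317/409)    [1135 ≡ 317 mod 409]
  = -(409/317)    [QR: 317 ≡ 1 mod 4, sign kept]
  = -(92/317)    [409 ≡ 92 mod 317]
  = -(23/317)    [317 ≡ 5 mod 8 ⇒ (2/317)^2 = +1]
  = -(317/23)    [QR: 317 ≡ 1 mod 4, sign kept]
  = -(18/23)    [317 ≡ 18 mod 23]
  = -(9/23)    [23 ≡ 7 mod 8 ⇒ (2/23) = +1]
  = -(23/9)    [QR: 9 ≡ 1 mod 4, sign kept]
  = -(5/9)    [23 ≡ 5 mod 9]
  = -(9/5)    [QR: 5 ≡ 1 mod 4, sign kept]
  = -(4/5)    [9 ≡ 4 mod 5]
  = -(1/5)    [5 ≡ 5 mod 8 ⇒ (2/5)^2 = +1]
  = -1    [(1/5) = 1]

-1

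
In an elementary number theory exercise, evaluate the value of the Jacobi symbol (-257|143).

(-257|143)
  = (29|143)    [-257 ≡ 29 mod 143]
  = (143|29)    [QR: 29 ≡ 1 mod 4, sign kept]
  = (27|29)    [143 ≡ 27 mod 29]
  = (29|27)    [QR: 29 ≡ 1 mod 4, sign kept]
  = (2|27)    [29 ≡ 2 mod 27]
  = -(1|27)    [27 ≡ 3 mod 8 ⇒ (2|27) = -1]
  = -1    [(1|27) = 1]

-1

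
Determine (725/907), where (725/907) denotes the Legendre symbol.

-1

(725/907)
  = (907/725)    [QR: 725 ≡ 1 mod 4, sign kept]
  = (182/725)    [907 ≡ 182 mod 725]
  = -(91/725)    [725 ≡ 5 mod 8 ⇒ (2/725) = -1]
  = -(725/91)    [QR: 725 ≡ 1 mod 4, sign kept]
  = -(88/91)    [725 ≡ 88 mod 91]
  = (11/91)    [91 ≡ 3 mod 8 ⇒ (2/91)^3 = -1]
  = -(91/11)    [QR: both ≡ 3 mod 4, sign flips]
  = -(3/11)    [91 ≡ 3 mod 11]
  = (11/3)    [QR: both ≡ 3 mod 4, sign flips]
  = (2/3)    [11 ≡ 2 mod 3]
  = -(1/3)    [3 ≡ 3 mod 8 ⇒ (2/3) = -1]
  = -1    [(1/3) = 1]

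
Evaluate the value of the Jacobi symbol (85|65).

Reduce the numerator: 85 ≡ 20 (mod 65), so (85|65) = (20|65).
Factor out 2: 20 = 2^2·5. Since 65 ≡ 1 (mod 8), (2|65) = +1, and (2|65)^2 = +1. Now have (5|65).
5 ≡ 1 (mod 4), so quadratic reciprocity gives (5|65) = (65|5). Reduce: 65 ≡ 0 (mod 5). Now have (0|5).
The numerator is now 0 with denominator 5 > 1: the symbol is 0.

0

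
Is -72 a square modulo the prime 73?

yes

Pull out -1: (-72|73) = (-1|73)·(72|73). Since 73 ≡ 1 (mod 4), (-1|73) = +1. Now have (72|73).
Factor out 2: 72 = 2^3·9. Since 73 ≡ 1 (mod 8), (2|73) = +1, and (2|73)^3 = +1. Now have (9|73).
9 ≡ 1 (mod 4), so quadratic reciprocity gives (9|73) = (73|9). Reduce: 73 ≡ 1 (mod 9). Now have (1|9).
(1|9) = 1. Collecting the sign factors: 1.
(-72|73) = 1, and 73 is prime, so -72 is a quadratic residue mod 73.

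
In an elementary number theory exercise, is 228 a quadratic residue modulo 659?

yes

Factor out 2: 228 = 2^2·57. Since 659 ≡ 3 (mod 8), (2|659) = -1, and (2|659)^2 = +1. Now have (57|659).
57 ≡ 1 (mod 4), so quadratic reciprocity gives (57|659) = (659|57). Reduce: 659 ≡ 32 (mod 57). Now have (32|57).
Factor out 2: 32 = 2^5. Since 57 ≡ 1 (mod 8), (2|57) = +1, and (2|57)^5 = +1. Now have (1|57).
(1|57) = 1. Collecting the sign factors: 1.
The Legendre symbol is 1, so x^2 ≡ 228 (mod 659) has solution.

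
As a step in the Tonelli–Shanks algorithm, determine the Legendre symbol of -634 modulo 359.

-1

Pull out -1: (-634/359) = (-1/359)·(634/359). Since 359 ≡ 3 (mod 4), (-1/359) = -1. Now have -(634/359).
Reduce the numerator: 634 ≡ 275 (mod 359), so (634/359) = (275/359).
Both 275 ≡ 3 and 359 ≡ 3 (mod 4), so reciprocity gives (275/359) = -(359/275). Reduce: 359 ≡ 84 (mod 275). Now have (84/275).
Factor out 2: 84 = 2^2·21. Since 275 ≡ 3 (mod 8), (2/275) = -1, and (2/275)^2 = +1. Now have (21/275).
21 ≡ 1 (mod 4), so quadratic reciprocity gives (21/275) = (275/21). Reduce: 275 ≡ 2 (mod 21). Now have (2/21).
Factor out 2: 2 = 2. Since 21 ≡ 5 (mod 8), (2/21) = -1. Now have -(1/21).
(1/21) = 1. Collecting the sign factors: -1.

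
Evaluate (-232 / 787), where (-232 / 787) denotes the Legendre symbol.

(-232 / 787)
  = -(232 / 787)    [787 ≡ 3 mod 4 ⇒ (-1 / 787) = -1]
  = (29 / 787)    [787 ≡ 3 mod 8 ⇒ (2 / 787)^3 = -1]
  = (787 / 29)    [QR: 29 ≡ 1 mod 4, sign kept]
  = (4 / 29)    [787 ≡ 4 mod 29]
  = (1 / 29)    [29 ≡ 5 mod 8 ⇒ (2 / 29)^2 = +1]
  = 1    [(1 / 29) = 1]

1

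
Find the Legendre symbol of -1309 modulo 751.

Reduce the numerator: -1309 ≡ 193 (mod 751), so (-1309|751) = (193|751).
193 ≡ 1 (mod 4), so quadratic reciprocity gives (193|751) = (751|193). Reduce: 751 ≡ 172 (mod 193). Now have (172|193).
Factor out 2: 172 = 2^2·43. Since 193 ≡ 1 (mod 8), (2|193) = +1, and (2|193)^2 = +1. Now have (43|193).
193 ≡ 1 (mod 4), so quadratic reciprocity gives (43|193) = (193|43). Reduce: 193 ≡ 21 (mod 43). Now have (21|43).
21 ≡ 1 (mod 4), so quadratic reciprocity gives (21|43) = (43|21). Reduce: 43 ≡ 1 (mod 21). Now have (1|21).
(1|21) = 1. Collecting the sign factors: 1.

1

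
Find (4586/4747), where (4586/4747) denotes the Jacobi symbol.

-1

Factor out 2: 4586 = 2·2293. Since 4747 ≡ 3 (mod 8), (2/4747) = -1. Now have -(2293/4747).
2293 ≡ 1 (mod 4), so quadratic reciprocity gives (2293/4747) = (4747/2293). Reduce: 4747 ≡ 161 (mod 2293). Now have -(161/2293).
161 ≡ 1 (mod 4), so quadratic reciprocity gives (161/2293) = (2293/161). Reduce: 2293 ≡ 39 (mod 161). Now have -(39/161).
161 ≡ 1 (mod 4), so quadratic reciprocity gives (39/161) = (161/39). Reduce: 161 ≡ 5 (mod 39). Now have -(5/39).
5 ≡ 1 (mod 4), so quadratic reciprocity gives (5/39) = (39/5). Reduce: 39 ≡ 4 (mod 5). Now have -(4/5).
Factor out 2: 4 = 2^2. Since 5 ≡ 5 (mod 8), (2/5) = -1, and (2/5)^2 = +1. Now have -(1/5).
(1/5) = 1. Collecting the sign factors: -1.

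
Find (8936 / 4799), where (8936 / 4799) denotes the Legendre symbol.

1

Reduce the numerator: 8936 ≡ 4137 (mod 4799), so (8936 / 4799) = (4137 / 4799).
4137 ≡ 1 (mod 4), so quadratic reciprocity gives (4137 / 4799) = (4799 / 4137). Reduce: 4799 ≡ 662 (mod 4137). Now have (662 / 4137).
Factor out 2: 662 = 2·331. Since 4137 ≡ 1 (mod 8), (2 / 4137) = +1. Now have (331 / 4137).
4137 ≡ 1 (mod 4), so quadratic reciprocity gives (331 / 4137) = (4137 / 331). Reduce: 4137 ≡ 165 (mod 331). Now have (165 / 331).
165 ≡ 1 (mod 4), so quadratic reciprocity gives (165 / 331) = (331 / 165). Reduce: 331 ≡ 1 (mod 165). Now have (1 / 165).
(1 / 165) = 1. Collecting the sign factors: 1.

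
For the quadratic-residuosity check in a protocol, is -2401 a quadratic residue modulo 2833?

yes

(-2401|2833)
  = (432|2833)    [-2401 ≡ 432 mod 2833]
  = (27|2833)    [2833 ≡ 1 mod 8 ⇒ (2|2833)^4 = +1]
  = (2833|27)    [QR: 2833 ≡ 1 mod 4, sign kept]
  = (25|27)    [2833 ≡ 25 mod 27]
  = (27|25)    [QR: 25 ≡ 1 mod 4, sign kept]
  = (2|25)    [27 ≡ 2 mod 25]
  = (1|25)    [25 ≡ 1 mod 8 ⇒ (2|25) = +1]
  = 1    [(1|25) = 1]
(-2401|2833) = 1, and 2833 is prime, so -2401 is a quadratic residue mod 2833.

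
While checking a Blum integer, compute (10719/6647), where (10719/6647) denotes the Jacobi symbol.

1

Reduce the numerator: 10719 ≡ 4072 (mod 6647), so (10719/6647) = (4072/6647).
Factor out 2: 4072 = 2^3·509. Since 6647 ≡ 7 (mod 8), (2/6647) = +1, and (2/6647)^3 = +1. Now have (509/6647).
509 ≡ 1 (mod 4), so quadratic reciprocity gives (509/6647) = (6647/509). Reduce: 6647 ≡ 30 (mod 509). Now have (30/509).
Factor out 2: 30 = 2·15. Since 509 ≡ 5 (mod 8), (2/509) = -1. Now have -(15/509).
509 ≡ 1 (mod 4), so quadratic reciprocity gives (15/509) = (509/15). Reduce: 509 ≡ 14 (mod 15). Now have -(14/15).
Factor out 2: 14 = 2·7. Since 15 ≡ 7 (mod 8), (2/15) = +1. Now have -(7/15).
Both 7 ≡ 3 and 15 ≡ 3 (mod 4), so reciprocity gives (7/15) = -(15/7). Reduce: 15 ≡ 1 (mod 7). Now have (1/7).
(1/7) = 1. Collecting the sign factors: 1.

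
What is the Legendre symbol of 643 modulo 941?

-1

941 ≡ 1 (mod 4), so quadratic reciprocity gives (643/941) = (941/643). Reduce: 941 ≡ 298 (mod 643). Now have (298/643).
Factor out 2: 298 = 2·149. Since 643 ≡ 3 (mod 8), (2/643) = -1. Now have -(149/643).
149 ≡ 1 (mod 4), so quadratic reciprocity gives (149/643) = (643/149). Reduce: 643 ≡ 47 (mod 149). Now have -(47/149).
149 ≡ 1 (mod 4), so quadratic reciprocity gives (47/149) = (149/47). Reduce: 149 ≡ 8 (mod 47). Now have -(8/47).
Factor out 2: 8 = 2^3. Since 47 ≡ 7 (mod 8), (2/47) = +1, and (2/47)^3 = +1. Now have -(1/47).
(1/47) = 1. Collecting the sign factors: -1.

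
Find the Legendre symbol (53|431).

1

(53|431)
  = (431|53)    [QR: 53 ≡ 1 mod 4, sign kept]
  = (7|53)    [431 ≡ 7 mod 53]
  = (53|7)    [QR: 53 ≡ 1 mod 4, sign kept]
  = (4|7)    [53 ≡ 4 mod 7]
  = (1|7)    [7 ≡ 7 mod 8 ⇒ (2|7)^2 = +1]
  = 1    [(1|7) = 1]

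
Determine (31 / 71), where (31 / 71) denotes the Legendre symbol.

-1

(31 / 71)
  = -(71 / 31)    [QR: both ≡ 3 mod 4, sign flips]
  = -(9 / 31)    [71 ≡ 9 mod 31]
  = -(31 / 9)    [QR: 9 ≡ 1 mod 4, sign kept]
  = -(4 / 9)    [31 ≡ 4 mod 9]
  = -(1 / 9)    [9 ≡ 1 mod 8 ⇒ (2 / 9)^2 = +1]
  = -1    [(1 / 9) = 1]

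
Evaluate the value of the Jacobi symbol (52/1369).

1

Factor out 2: 52 = 2^2·13. Since 1369 ≡ 1 (mod 8), (2/1369) = +1, and (2/1369)^2 = +1. Now have (13/1369).
13 ≡ 1 (mod 4), so quadratic reciprocity gives (13/1369) = (1369/13). Reduce: 1369 ≡ 4 (mod 13). Now have (4/13).
Factor out 2: 4 = 2^2. Since 13 ≡ 5 (mod 8), (2/13) = -1, and (2/13)^2 = +1. Now have (1/13).
(1/13) = 1. Collecting the sign factors: 1.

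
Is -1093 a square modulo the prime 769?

Pull out -1: (-1093|769) = (-1|769)·(1093|769). Since 769 ≡ 1 (mod 4), (-1|769) = +1. Now have (1093|769).
Reduce the numerator: 1093 ≡ 324 (mod 769), so (1093|769) = (324|769).
Factor out 2: 324 = 2^2·81. Since 769 ≡ 1 (mod 8), (2|769) = +1, and (2|769)^2 = +1. Now have (81|769).
81 ≡ 1 (mod 4), so quadratic reciprocity gives (81|769) = (769|81). Reduce: 769 ≡ 40 (mod 81). Now have (40|81).
Factor out 2: 40 = 2^3·5. Since 81 ≡ 1 (mod 8), (2|81) = +1, and (2|81)^3 = +1. Now have (5|81).
5 ≡ 1 (mod 4), so quadratic reciprocity gives (5|81) = (81|5). Reduce: 81 ≡ 1 (mod 5). Now have (1|5).
(1|5) = 1. Collecting the sign factors: 1.
(-1093|769) = 1, and 769 is prime, so -1093 is a quadratic residue mod 769.

yes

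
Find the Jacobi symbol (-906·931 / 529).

1

By multiplicativity, (-906·931 / 529) = (-906 / 529)·(931 / 529).
First factor (-906 / 529):
(-906 / 529)
  = (152 / 529)    [-906 ≡ 152 mod 529]
  = (19 / 529)    [529 ≡ 1 mod 8 ⇒ (2 / 529)^3 = +1]
  = (529 / 19)    [QR: 529 ≡ 1 mod 4, sign kept]
  = (16 / 19)    [529 ≡ 16 mod 19]
  = (1 / 19)    [19 ≡ 3 mod 8 ⇒ (2 / 19)^4 = +1]
  = 1    [(1 / 19) = 1]
Second factor (931 / 529):
(931 / 529)
  = (402 / 529)    [931 ≡ 402 mod 529]
  = (201 / 529)    [529 ≡ 1 mod 8 ⇒ (2 / 529) = +1]
  = (529 / 201)    [QR: 201 ≡ 1 mod 4, sign kept]
  = (127 / 201)    [529 ≡ 127 mod 201]
  = (201 / 127)    [QR: 201 ≡ 1 mod 4, sign kept]
  = (74 / 127)    [201 ≡ 74 mod 127]
  = (37 / 127)    [127 ≡ 7 mod 8 ⇒ (2 / 127) = +1]
  = (127 / 37)    [QR: 37 ≡ 1 mod 4, sign kept]
  = (16 / 37)    [127 ≡ 16 mod 37]
  = (1 / 37)    [37 ≡ 5 mod 8 ⇒ (2 / 37)^4 = +1]
  = 1    [(1 / 37) = 1]
Product: (1)·(1) = 1.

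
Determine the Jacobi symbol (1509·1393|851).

By multiplicativity, (1509·1393|851) = (1509|851)·(1393|851).
First factor (1509|851):
(1509|851)
  = (658|851)    [1509 ≡ 658 mod 851]
  = -(329|851)    [851 ≡ 3 mod 8 ⇒ (2|851) = -1]
  = -(851|329)    [QR: 329 ≡ 1 mod 4, sign kept]
  = -(193|329)    [851 ≡ 193 mod 329]
  = -(329|193)    [QR: 193 ≡ 1 mod 4, sign kept]
  = -(136|193)    [329 ≡ 136 mod 193]
  = -(17|193)    [193 ≡ 1 mod 8 ⇒ (2|193)^3 = +1]
  = -(193|17)    [QR: 17 ≡ 1 mod 4, sign kept]
  = -(6|17)    [193 ≡ 6 mod 17]
  = -(3|17)    [17 ≡ 1 mod 8 ⇒ (2|17) = +1]
  = -(17|3)    [QR: 17 ≡ 1 mod 4, sign kept]
  = -(2|3)    [17 ≡ 2 mod 3]
  = (1|3)    [3 ≡ 3 mod 8 ⇒ (2|3) = -1]
  = 1    [(1|3) = 1]
Second factor (1393|851):
(1393|851)
  = (542|851)    [1393 ≡ 542 mod 851]
  = -(271|851)    [851 ≡ 3 mod 8 ⇒ (2|851) = -1]
  = (851|271)    [QR: both ≡ 3 mod 4, sign flips]
  = (38|271)    [851 ≡ 38 mod 271]
  = (19|271)    [271 ≡ 7 mod 8 ⇒ (2|271) = +1]
  = -(271|19)    [QR: both ≡ 3 mod 4, sign flips]
  = -(5|19)    [271 ≡ 5 mod 19]
  = -(19|5)    [QR: 5 ≡ 1 mod 4, sign kept]
  = -(4|5)    [19 ≡ 4 mod 5]
  = -(1|5)    [5 ≡ 5 mod 8 ⇒ (2|5)^2 = +1]
  = -1    [(1|5) = 1]
Product: (1)·(-1) = -1.

-1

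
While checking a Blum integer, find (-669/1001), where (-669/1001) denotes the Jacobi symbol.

-1

Pull out -1: (-669/1001) = (-1/1001)·(669/1001). Since 1001 ≡ 1 (mod 4), (-1/1001) = +1. Now have (669/1001).
669 ≡ 1 (mod 4), so quadratic reciprocity gives (669/1001) = (1001/669). Reduce: 1001 ≡ 332 (mod 669). Now have (332/669).
Factor out 2: 332 = 2^2·83. Since 669 ≡ 5 (mod 8), (2/669) = -1, and (2/669)^2 = +1. Now have (83/669).
669 ≡ 1 (mod 4), so quadratic reciprocity gives (83/669) = (669/83). Reduce: 669 ≡ 5 (mod 83). Now have (5/83).
5 ≡ 1 (mod 4), so quadratic reciprocity gives (5/83) = (83/5). Reduce: 83 ≡ 3 (mod 5). Now have (3/5).
5 ≡ 1 (mod 4), so quadratic reciprocity gives (3/5) = (5/3). Reduce: 5 ≡ 2 (mod 3). Now have (2/3).
Factor out 2: 2 = 2. Since 3 ≡ 3 (mod 8), (2/3) = -1. Now have -(1/3).
(1/3) = 1. Collecting the sign factors: -1.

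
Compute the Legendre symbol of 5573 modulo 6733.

(5573 / 6733)
  = (6733 / 5573)    [QR: 5573 ≡ 1 mod 4, sign kept]
  = (1160 / 5573)    [6733 ≡ 1160 mod 5573]
  = -(145 / 5573)    [5573 ≡ 5 mod 8 ⇒ (2 / 5573)^3 = -1]
  = -(5573 / 145)    [QR: 145 ≡ 1 mod 4, sign kept]
  = -(63 / 145)    [5573 ≡ 63 mod 145]
  = -(145 / 63)    [QR: 145 ≡ 1 mod 4, sign kept]
  = -(19 / 63)    [145 ≡ 19 mod 63]
  = (63 / 19)    [QR: both ≡ 3 mod 4, sign flips]
  = (6 / 19)    [63 ≡ 6 mod 19]
  = -(3 / 19)    [19 ≡ 3 mod 8 ⇒ (2 / 19) = -1]
  = (19 / 3)    [QR: both ≡ 3 mod 4, sign flips]
  = (1 / 3)    [19 ≡ 1 mod 3]
  = 1    [(1 / 3) = 1]

1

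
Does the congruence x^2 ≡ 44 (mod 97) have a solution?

(44/97)
  = (11/97)    [97 ≡ 1 mod 8 ⇒ (2/97)^2 = +1]
  = (97/11)    [QR: 97 ≡ 1 mod 4, sign kept]
  = (9/11)    [97 ≡ 9 mod 11]
  = (11/9)    [QR: 9 ≡ 1 mod 4, sign kept]
  = (2/9)    [11 ≡ 2 mod 9]
  = (1/9)    [9 ≡ 1 mod 8 ⇒ (2/9) = +1]
  = 1    [(1/9) = 1]
The Legendre symbol is 1, so x^2 ≡ 44 (mod 97) has solution.

yes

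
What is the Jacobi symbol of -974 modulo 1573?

1

Reduce the numerator: -974 ≡ 599 (mod 1573), so (-974 / 1573) = (599 / 1573).
1573 ≡ 1 (mod 4), so quadratic reciprocity gives (599 / 1573) = (1573 / 599). Reduce: 1573 ≡ 375 (mod 599). Now have (375 / 599).
Both 375 ≡ 3 and 599 ≡ 3 (mod 4), so reciprocity gives (375 / 599) = -(599 / 375). Reduce: 599 ≡ 224 (mod 375). Now have -(224 / 375).
Factor out 2: 224 = 2^5·7. Since 375 ≡ 7 (mod 8), (2 / 375) = +1, and (2 / 375)^5 = +1. Now have -(7 / 375).
Both 7 ≡ 3 and 375 ≡ 3 (mod 4), so reciprocity gives (7 / 375) = -(375 / 7). Reduce: 375 ≡ 4 (mod 7). Now have (4 / 7).
Factor out 2: 4 = 2^2. Since 7 ≡ 7 (mod 8), (2 / 7) = +1, and (2 / 7)^2 = +1. Now have (1 / 7).
(1 / 7) = 1. Collecting the sign factors: 1.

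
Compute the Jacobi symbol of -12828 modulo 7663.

1

(-12828 / 7663)
  = (2498 / 7663)    [-12828 ≡ 2498 mod 7663]
  = (1249 / 7663)    [7663 ≡ 7 mod 8 ⇒ (2 / 7663) = +1]
  = (7663 / 1249)    [QR: 1249 ≡ 1 mod 4, sign kept]
  = (169 / 1249)    [7663 ≡ 169 mod 1249]
  = (1249 / 169)    [QR: 169 ≡ 1 mod 4, sign kept]
  = (66 / 169)    [1249 ≡ 66 mod 169]
  = (33 / 169)    [169 ≡ 1 mod 8 ⇒ (2 / 169) = +1]
  = (169 / 33)    [QR: 33 ≡ 1 mod 4, sign kept]
  = (4 / 33)    [169 ≡ 4 mod 33]
  = (1 / 33)    [33 ≡ 1 mod 8 ⇒ (2 / 33)^2 = +1]
  = 1    [(1 / 33) = 1]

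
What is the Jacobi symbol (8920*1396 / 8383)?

By multiplicativity, (8920·1396 / 8383) = (8920 / 8383)·(1396 / 8383).
First factor (8920 / 8383):
(8920 / 8383)
  = (537 / 8383)    [8920 ≡ 537 mod 8383]
  = (8383 / 537)    [QR: 537 ≡ 1 mod 4, sign kept]
  = (328 / 537)    [8383 ≡ 328 mod 537]
  = (41 / 537)    [537 ≡ 1 mod 8 ⇒ (2 / 537)^3 = +1]
  = (537 / 41)    [QR: 41 ≡ 1 mod 4, sign kept]
  = (4 / 41)    [537 ≡ 4 mod 41]
  = (1 / 41)    [41 ≡ 1 mod 8 ⇒ (2 / 41)^2 = +1]
  = 1    [(1 / 41) = 1]
Second factor (1396 / 8383):
(1396 / 8383)
  = (349 / 8383)    [8383 ≡ 7 mod 8 ⇒ (2 / 8383)^2 = +1]
  = (8383 / 349)    [QR: 349 ≡ 1 mod 4, sign kept]
  = (7 / 349)    [8383 ≡ 7 mod 349]
  = (349 / 7)    [QR: 349 ≡ 1 mod 4, sign kept]
  = (6 / 7)    [349 ≡ 6 mod 7]
  = (3 / 7)    [7 ≡ 7 mod 8 ⇒ (2 / 7) = +1]
  = -(7 / 3)    [QR: both ≡ 3 mod 4, sign flips]
  = -(1 / 3)    [7 ≡ 1 mod 3]
  = -1    [(1 / 3) = 1]
Product: (1)·(-1) = -1.

-1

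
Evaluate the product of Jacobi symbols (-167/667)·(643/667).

By multiplicativity, (-167·643/667) = (-167/667)·(643/667).
First factor (-167/667):
Reduce the numerator: -167 ≡ 500 (mod 667), so (-167/667) = (500/667).
Factor out 2: 500 = 2^2·125. Since 667 ≡ 3 (mod 8), (2/667) = -1, and (2/667)^2 = +1. Now have (125/667).
125 ≡ 1 (mod 4), so quadratic reciprocity gives (125/667) = (667/125). Reduce: 667 ≡ 42 (mod 125). Now have (42/125).
Factor out 2: 42 = 2·21. Since 125 ≡ 5 (mod 8), (2/125) = -1. Now have -(21/125).
21 ≡ 1 (mod 4), so quadratic reciprocity gives (21/125) = (125/21). Reduce: 125 ≡ 20 (mod 21). Now have -(20/21).
Factor out 2: 20 = 2^2·5. Since 21 ≡ 5 (mod 8), (2/21) = -1, and (2/21)^2 = +1. Now have -(5/21).
5 ≡ 1 (mod 4), so quadratic reciprocity gives (5/21) = (21/5). Reduce: 21 ≡ 1 (mod 5). Now have -(1/5).
(1/5) = 1. Collecting the sign factors: -1.
Second factor (643/667):
Both 643 ≡ 3 and 667 ≡ 3 (mod 4), so reciprocity gives (643/667) = -(667/643). Reduce: 667 ≡ 24 (mod 643). Now have -(24/643).
Factor out 2: 24 = 2^3·3. Since 643 ≡ 3 (mod 8), (2/643) = -1, and (2/643)^3 = -1. Now have (3/643).
Both 3 ≡ 3 and 643 ≡ 3 (mod 4), so reciprocity gives (3/643) = -(643/3). Reduce: 643 ≡ 1 (mod 3). Now have -(1/3).
(1/3) = 1. Collecting the sign factors: -1.
Product: (-1)·(-1) = 1.

1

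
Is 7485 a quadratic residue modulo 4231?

yes

Reduce the numerator: 7485 ≡ 3254 (mod 4231), so (7485/4231) = (3254/4231).
Factor out 2: 3254 = 2·1627. Since 4231 ≡ 7 (mod 8), (2/4231) = +1. Now have (1627/4231).
Both 1627 ≡ 3 and 4231 ≡ 3 (mod 4), so reciprocity gives (1627/4231) = -(4231/1627). Reduce: 4231 ≡ 977 (mod 1627). Now have -(977/1627).
977 ≡ 1 (mod 4), so quadratic reciprocity gives (977/1627) = (1627/977). Reduce: 1627 ≡ 650 (mod 977). Now have -(650/977).
Factor out 2: 650 = 2·325. Since 977 ≡ 1 (mod 8), (2/977) = +1. Now have -(325/977).
325 ≡ 1 (mod 4), so quadratic reciprocity gives (325/977) = (977/325). Reduce: 977 ≡ 2 (mod 325). Now have -(2/325).
Factor out 2: 2 = 2. Since 325 ≡ 5 (mod 8), (2/325) = -1. Now have (1/325).
(1/325) = 1. Collecting the sign factors: 1.
(7485/4231) = 1, and 4231 is prime, so 7485 is a quadratic residue mod 4231.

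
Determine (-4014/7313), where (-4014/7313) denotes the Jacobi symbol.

1

(-4014/7313)
  = (3299/7313)    [-4014 ≡ 3299 mod 7313]
  = (7313/3299)    [QR: 7313 ≡ 1 mod 4, sign kept]
  = (715/3299)    [7313 ≡ 715 mod 3299]
  = -(3299/715)    [QR: both ≡ 3 mod 4, sign flips]
  = -(439/715)    [3299 ≡ 439 mod 715]
  = (715/439)    [QR: both ≡ 3 mod 4, sign flips]
  = (276/439)    [715 ≡ 276 mod 439]
  = (69/439)    [439 ≡ 7 mod 8 ⇒ (2/439)^2 = +1]
  = (439/69)    [QR: 69 ≡ 1 mod 4, sign kept]
  = (25/69)    [439 ≡ 25 mod 69]
  = (69/25)    [QR: 25 ≡ 1 mod 4, sign kept]
  = (19/25)    [69 ≡ 19 mod 25]
  = (25/19)    [QR: 25 ≡ 1 mod 4, sign kept]
  = (6/19)    [25 ≡ 6 mod 19]
  = -(3/19)    [19 ≡ 3 mod 8 ⇒ (2/19) = -1]
  = (19/3)    [QR: both ≡ 3 mod 4, sign flips]
  = (1/3)    [19 ≡ 1 mod 3]
  = 1    [(1/3) = 1]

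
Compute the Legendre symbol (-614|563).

Pull out -1: (-614|563) = (-1|563)·(614|563). Since 563 ≡ 3 (mod 4), (-1|563) = -1. Now have -(614|563).
Reduce the numerator: 614 ≡ 51 (mod 563), so (614|563) = (51|563).
Both 51 ≡ 3 and 563 ≡ 3 (mod 4), so reciprocity gives (51|563) = -(563|51). Reduce: 563 ≡ 2 (mod 51). Now have (2|51).
Factor out 2: 2 = 2. Since 51 ≡ 3 (mod 8), (2|51) = -1. Now have -(1|51).
(1|51) = 1. Collecting the sign factors: -1.

-1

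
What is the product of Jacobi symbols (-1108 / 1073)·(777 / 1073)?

By multiplicativity, (-1108·777 / 1073) = (-1108 / 1073)·(777 / 1073).
First factor (-1108 / 1073):
Pull out -1: (-1108 / 1073) = (-1 / 1073)·(1108 / 1073). Since 1073 ≡ 1 (mod 4), (-1 / 1073) = +1. Now have (1108 / 1073).
Reduce the numerator: 1108 ≡ 35 (mod 1073), so (1108 / 1073) = (35 / 1073).
1073 ≡ 1 (mod 4), so quadratic reciprocity gives (35 / 1073) = (1073 / 35). Reduce: 1073 ≡ 23 (mod 35). Now have (23 / 35).
Both 23 ≡ 3 and 35 ≡ 3 (mod 4), so reciprocity gives (23 / 35) = -(35 / 23). Reduce: 35 ≡ 12 (mod 23). Now have -(12 / 23).
Factor out 2: 12 = 2^2·3. Since 23 ≡ 7 (mod 8), (2 / 23) = +1, and (2 / 23)^2 = +1. Now have -(3 / 23).
Both 3 ≡ 3 and 23 ≡ 3 (mod 4), so reciprocity gives (3 / 23) = -(23 / 3). Reduce: 23 ≡ 2 (mod 3). Now have (2 / 3).
Factor out 2: 2 = 2. Since 3 ≡ 3 (mod 8), (2 / 3) = -1. Now have -(1 / 3).
(1 / 3) = 1. Collecting the sign factors: -1.
Second factor (777 / 1073):
777 ≡ 1 (mod 4), so quadratic reciprocity gives (777 / 1073) = (1073 / 777). Reduce: 1073 ≡ 296 (mod 777). Now have (296 / 777).
Factor out 2: 296 = 2^3·37. Since 777 ≡ 1 (mod 8), (2 / 777) = +1, and (2 / 777)^3 = +1. Now have (37 / 777).
37 ≡ 1 (mod 4), so quadratic reciprocity gives (37 / 777) = (777 / 37). Reduce: 777 ≡ 0 (mod 37). Now have (0 / 37).
The numerator is now 0 with denominator 37 > 1: the symbol is 0.
Product: (-1)·(0) = 0.

0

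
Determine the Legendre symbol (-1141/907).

Reduce the numerator: -1141 ≡ 673 (mod 907), so (-1141/907) = (673/907).
673 ≡ 1 (mod 4), so quadratic reciprocity gives (673/907) = (907/673). Reduce: 907 ≡ 234 (mod 673). Now have (234/673).
Factor out 2: 234 = 2·117. Since 673 ≡ 1 (mod 8), (2/673) = +1. Now have (117/673).
117 ≡ 1 (mod 4), so quadratic reciprocity gives (117/673) = (673/117). Reduce: 673 ≡ 88 (mod 117). Now have (88/117).
Factor out 2: 88 = 2^3·11. Since 117 ≡ 5 (mod 8), (2/117) = -1, and (2/117)^3 = -1. Now have -(11/117).
117 ≡ 1 (mod 4), so quadratic reciprocity gives (11/117) = (117/11). Reduce: 117 ≡ 7 (mod 11). Now have -(7/11).
Both 7 ≡ 3 and 11 ≡ 3 (mod 4), so reciprocity gives (7/11) = -(11/7). Reduce: 11 ≡ 4 (mod 7). Now have (4/7).
Factor out 2: 4 = 2^2. Since 7 ≡ 7 (mod 8), (2/7) = +1, and (2/7)^2 = +1. Now have (1/7).
(1/7) = 1. Collecting the sign factors: 1.

1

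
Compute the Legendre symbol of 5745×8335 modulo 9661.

-1

By multiplicativity, (5745·8335/9661) = (5745/9661)·(8335/9661).
First factor (5745/9661):
5745 ≡ 1 (mod 4), so quadratic reciprocity gives (5745/9661) = (9661/5745). Reduce: 9661 ≡ 3916 (mod 5745). Now have (3916/5745).
Factor out 2: 3916 = 2^2·979. Since 5745 ≡ 1 (mod 8), (2/5745) = +1, and (2/5745)^2 = +1. Now have (979/5745).
5745 ≡ 1 (mod 4), so quadratic reciprocity gives (979/5745) = (5745/979). Reduce: 5745 ≡ 850 (mod 979). Now have (850/979).
Factor out 2: 850 = 2·425. Since 979 ≡ 3 (mod 8), (2/979) = -1. Now have -(425/979).
425 ≡ 1 (mod 4), so quadratic reciprocity gives (425/979) = (979/425). Reduce: 979 ≡ 129 (mod 425). Now have -(129/425).
129 ≡ 1 (mod 4), so quadratic reciprocity gives (129/425) = (425/129). Reduce: 425 ≡ 38 (mod 129). Now have -(38/129).
Factor out 2: 38 = 2·19. Since 129 ≡ 1 (mod 8), (2/129) = +1. Now have -(19/129).
129 ≡ 1 (mod 4), so quadratic reciprocity gives (19/129) = (129/19). Reduce: 129 ≡ 15 (mod 19). Now have -(15/19).
Both 15 ≡ 3 and 19 ≡ 3 (mod 4), so reciprocity gives (15/19) = -(19/15). Reduce: 19 ≡ 4 (mod 15). Now have (4/15).
Factor out 2: 4 = 2^2. Since 15 ≡ 7 (mod 8), (2/15) = +1, and (2/15)^2 = +1. Now have (1/15).
(1/15) = 1. Collecting the sign factors: 1.
Second factor (8335/9661):
9661 ≡ 1 (mod 4), so quadratic reciprocity gives (8335/9661) = (9661/8335). Reduce: 9661 ≡ 1326 (mod 8335). Now have (1326/8335).
Factor out 2: 1326 = 2·663. Since 8335 ≡ 7 (mod 8), (2/8335) = +1. Now have (663/8335).
Both 663 ≡ 3 and 8335 ≡ 3 (mod 4), so reciprocity gives (663/8335) = -(8335/663). Reduce: 8335 ≡ 379 (mod 663). Now have -(379/663).
Both 379 ≡ 3 and 663 ≡ 3 (mod 4), so reciprocity gives (379/663) = -(663/379). Reduce: 663 ≡ 284 (mod 379). Now have (284/379).
Factor out 2: 284 = 2^2·71. Since 379 ≡ 3 (mod 8), (2/379) = -1, and (2/379)^2 = +1. Now have (71/379).
Both 71 ≡ 3 and 379 ≡ 3 (mod 4), so reciprocity gives (71/379) = -(379/71). Reduce: 379 ≡ 24 (mod 71). Now have -(24/71).
Factor out 2: 24 = 2^3·3. Since 71 ≡ 7 (mod 8), (2/71) = +1, and (2/71)^3 = +1. Now have -(3/71).
Both 3 ≡ 3 and 71 ≡ 3 (mod 4), so reciprocity gives (3/71) = -(71/3). Reduce: 71 ≡ 2 (mod 3). Now have (2/3).
Factor out 2: 2 = 2. Since 3 ≡ 3 (mod 8), (2/3) = -1. Now have -(1/3).
(1/3) = 1. Collecting the sign factors: -1.
Product: (1)·(-1) = -1.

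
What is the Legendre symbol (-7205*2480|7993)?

-1

By multiplicativity, (-7205·2480|7993) = (-7205|7993)·(2480|7993).
First factor (-7205|7993):
Pull out -1: (-7205|7993) = (-1|7993)·(7205|7993). Since 7993 ≡ 1 (mod 4), (-1|7993) = +1. Now have (7205|7993).
7205 ≡ 1 (mod 4), so quadratic reciprocity gives (7205|7993) = (7993|7205). Reduce: 7993 ≡ 788 (mod 7205). Now have (788|7205).
Factor out 2: 788 = 2^2·197. Since 7205 ≡ 5 (mod 8), (2|7205) = -1, and (2|7205)^2 = +1. Now have (197|7205).
197 ≡ 1 (mod 4), so quadratic reciprocity gives (197|7205) = (7205|197). Reduce: 7205 ≡ 113 (mod 197). Now have (113|197).
113 ≡ 1 (mod 4), so quadratic reciprocity gives (113|197) = (197|113). Reduce: 197 ≡ 84 (mod 113). Now have (84|113).
Factor out 2: 84 = 2^2·21. Since 113 ≡ 1 (mod 8), (2|113) = +1, and (2|113)^2 = +1. Now have (21|113).
21 ≡ 1 (mod 4), so quadratic reciprocity gives (21|113) = (113|21). Reduce: 113 ≡ 8 (mod 21). Now have (8|21).
Factor out 2: 8 = 2^3. Since 21 ≡ 5 (mod 8), (2|21) = -1, and (2|21)^3 = -1. Now have -(1|21).
(1|21) = 1. Collecting the sign factors: -1.
Second factor (2480|7993):
Factor out 2: 2480 = 2^4·155. Since 7993 ≡ 1 (mod 8), (2|7993) = +1, and (2|7993)^4 = +1. Now have (155|7993).
7993 ≡ 1 (mod 4), so quadratic reciprocity gives (155|7993) = (7993|155). Reduce: 7993 ≡ 88 (mod 155). Now have (88|155).
Factor out 2: 88 = 2^3·11. Since 155 ≡ 3 (mod 8), (2|155) = -1, and (2|155)^3 = -1. Now have -(11|155).
Both 11 ≡ 3 and 155 ≡ 3 (mod 4), so reciprocity gives (11|155) = -(155|11). Reduce: 155 ≡ 1 (mod 11). Now have (1|11).
(1|11) = 1. Collecting the sign factors: 1.
Product: (-1)·(1) = -1.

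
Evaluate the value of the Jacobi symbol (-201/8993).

(-201/8993)
  = (201/8993)    [8993 ≡ 1 mod 4 ⇒ (-1/8993) = +1]
  = (8993/201)    [QR: 201 ≡ 1 mod 4, sign kept]
  = (149/201)    [8993 ≡ 149 mod 201]
  = (201/149)    [QR: 149 ≡ 1 mod 4, sign kept]
  = (52/149)    [201 ≡ 52 mod 149]
  = (13/149)    [149 ≡ 5 mod 8 ⇒ (2/149)^2 = +1]
  = (149/13)    [QR: 13 ≡ 1 mod 4, sign kept]
  = (6/13)    [149 ≡ 6 mod 13]
  = -(3/13)    [13 ≡ 5 mod 8 ⇒ (2/13) = -1]
  = -(13/3)    [QR: 13 ≡ 1 mod 4, sign kept]
  = -(1/3)    [13 ≡ 1 mod 3]
  = -1    [(1/3) = 1]

-1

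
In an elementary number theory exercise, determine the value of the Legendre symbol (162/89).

Reduce the numerator: 162 ≡ 73 (mod 89), so (162/89) = (73/89).
73 ≡ 1 (mod 4), so quadratic reciprocity gives (73/89) = (89/73). Reduce: 89 ≡ 16 (mod 73). Now have (16/73).
Factor out 2: 16 = 2^4. Since 73 ≡ 1 (mod 8), (2/73) = +1, and (2/73)^4 = +1. Now have (1/73).
(1/73) = 1. Collecting the sign factors: 1.

1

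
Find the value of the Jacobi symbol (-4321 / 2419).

(-4321 / 2419)
  = (517 / 2419)    [-4321 ≡ 517 mod 2419]
  = (2419 / 517)    [QR: 517 ≡ 1 mod 4, sign kept]
  = (351 / 517)    [2419 ≡ 351 mod 517]
  = (517 / 351)    [QR: 517 ≡ 1 mod 4, sign kept]
  = (166 / 351)    [517 ≡ 166 mod 351]
  = (83 / 351)    [351 ≡ 7 mod 8 ⇒ (2 / 351) = +1]
  = -(351 / 83)    [QR: both ≡ 3 mod 4, sign flips]
  = -(19 / 83)    [351 ≡ 19 mod 83]
  = (83 / 19)    [QR: both ≡ 3 mod 4, sign flips]
  = (7 / 19)    [83 ≡ 7 mod 19]
  = -(19 / 7)    [QR: both ≡ 3 mod 4, sign flips]
  = -(5 / 7)    [19 ≡ 5 mod 7]
  = -(7 / 5)    [QR: 5 ≡ 1 mod 4, sign kept]
  = -(2 / 5)    [7 ≡ 2 mod 5]
  = (1 / 5)    [5 ≡ 5 mod 8 ⇒ (2 / 5) = -1]
  = 1    [(1 / 5) = 1]

1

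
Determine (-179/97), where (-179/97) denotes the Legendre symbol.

-1

Reduce the numerator: -179 ≡ 15 (mod 97), so (-179/97) = (15/97).
97 ≡ 1 (mod 4), so quadratic reciprocity gives (15/97) = (97/15). Reduce: 97 ≡ 7 (mod 15). Now have (7/15).
Both 7 ≡ 3 and 15 ≡ 3 (mod 4), so reciprocity gives (7/15) = -(15/7). Reduce: 15 ≡ 1 (mod 7). Now have -(1/7).
(1/7) = 1. Collecting the sign factors: -1.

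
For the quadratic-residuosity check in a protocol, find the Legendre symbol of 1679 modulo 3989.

1

(1679|3989)
  = (3989|1679)    [QR: 3989 ≡ 1 mod 4, sign kept]
  = (631|1679)    [3989 ≡ 631 mod 1679]
  = -(1679|631)    [QR: both ≡ 3 mod 4, sign flips]
  = -(417|631)    [1679 ≡ 417 mod 631]
  = -(631|417)    [QR: 417 ≡ 1 mod 4, sign kept]
  = -(214|417)    [631 ≡ 214 mod 417]
  = -(107|417)    [417 ≡ 1 mod 8 ⇒ (2|417) = +1]
  = -(417|107)    [QR: 417 ≡ 1 mod 4, sign kept]
  = -(96|107)    [417 ≡ 96 mod 107]
  = (3|107)    [107 ≡ 3 mod 8 ⇒ (2|107)^5 = -1]
  = -(107|3)    [QR: both ≡ 3 mod 4, sign flips]
  = -(2|3)    [107 ≡ 2 mod 3]
  = (1|3)    [3 ≡ 3 mod 8 ⇒ (2|3) = -1]
  = 1    [(1|3) = 1]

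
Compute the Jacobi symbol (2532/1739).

-1

Reduce the numerator: 2532 ≡ 793 (mod 1739), so (2532/1739) = (793/1739).
793 ≡ 1 (mod 4), so quadratic reciprocity gives (793/1739) = (1739/793). Reduce: 1739 ≡ 153 (mod 793). Now have (153/793).
153 ≡ 1 (mod 4), so quadratic reciprocity gives (153/793) = (793/153). Reduce: 793 ≡ 28 (mod 153). Now have (28/153).
Factor out 2: 28 = 2^2·7. Since 153 ≡ 1 (mod 8), (2/153) = +1, and (2/153)^2 = +1. Now have (7/153).
153 ≡ 1 (mod 4), so quadratic reciprocity gives (7/153) = (153/7). Reduce: 153 ≡ 6 (mod 7). Now have (6/7).
Factor out 2: 6 = 2·3. Since 7 ≡ 7 (mod 8), (2/7) = +1. Now have (3/7).
Both 3 ≡ 3 and 7 ≡ 3 (mod 4), so reciprocity gives (3/7) = -(7/3). Reduce: 7 ≡ 1 (mod 3). Now have -(1/3).
(1/3) = 1. Collecting the sign factors: -1.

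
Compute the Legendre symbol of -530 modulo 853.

-1

Pull out -1: (-530 / 853) = (-1 / 853)·(530 / 853). Since 853 ≡ 1 (mod 4), (-1 / 853) = +1. Now have (530 / 853).
Factor out 2: 530 = 2·265. Since 853 ≡ 5 (mod 8), (2 / 853) = -1. Now have -(265 / 853).
265 ≡ 1 (mod 4), so quadratic reciprocity gives (265 / 853) = (853 / 265). Reduce: 853 ≡ 58 (mod 265). Now have -(58 / 265).
Factor out 2: 58 = 2·29. Since 265 ≡ 1 (mod 8), (2 / 265) = +1. Now have -(29 / 265).
29 ≡ 1 (mod 4), so quadratic reciprocity gives (29 / 265) = (265 / 29). Reduce: 265 ≡ 4 (mod 29). Now have -(4 / 29).
Factor out 2: 4 = 2^2. Since 29 ≡ 5 (mod 8), (2 / 29) = -1, and (2 / 29)^2 = +1. Now have -(1 / 29).
(1 / 29) = 1. Collecting the sign factors: -1.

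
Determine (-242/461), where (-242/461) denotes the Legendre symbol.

Reduce the numerator: -242 ≡ 219 (mod 461), so (-242/461) = (219/461).
461 ≡ 1 (mod 4), so quadratic reciprocity gives (219/461) = (461/219). Reduce: 461 ≡ 23 (mod 219). Now have (23/219).
Both 23 ≡ 3 and 219 ≡ 3 (mod 4), so reciprocity gives (23/219) = -(219/23). Reduce: 219 ≡ 12 (mod 23). Now have -(12/23).
Factor out 2: 12 = 2^2·3. Since 23 ≡ 7 (mod 8), (2/23) = +1, and (2/23)^2 = +1. Now have -(3/23).
Both 3 ≡ 3 and 23 ≡ 3 (mod 4), so reciprocity gives (3/23) = -(23/3). Reduce: 23 ≡ 2 (mod 3). Now have (2/3).
Factor out 2: 2 = 2. Since 3 ≡ 3 (mod 8), (2/3) = -1. Now have -(1/3).
(1/3) = 1. Collecting the sign factors: -1.

-1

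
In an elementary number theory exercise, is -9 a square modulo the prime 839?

Reduce the numerator: -9 ≡ 830 (mod 839), so (-9/839) = (830/839).
Factor out 2: 830 = 2·415. Since 839 ≡ 7 (mod 8), (2/839) = +1. Now have (415/839).
Both 415 ≡ 3 and 839 ≡ 3 (mod 4), so reciprocity gives (415/839) = -(839/415). Reduce: 839 ≡ 9 (mod 415). Now have -(9/415).
9 ≡ 1 (mod 4), so quadratic reciprocity gives (9/415) = (415/9). Reduce: 415 ≡ 1 (mod 9). Now have -(1/9).
(1/9) = 1. Collecting the sign factors: -1.
(-9/839) = -1, and 839 is prime, so -9 is not a quadratic residue mod 839.

no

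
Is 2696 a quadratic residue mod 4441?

Factor out 2: 2696 = 2^3·337. Since 4441 ≡ 1 (mod 8), (2/4441) = +1, and (2/4441)^3 = +1. Now have (337/4441).
337 ≡ 1 (mod 4), so quadratic reciprocity gives (337/4441) = (4441/337). Reduce: 4441 ≡ 60 (mod 337). Now have (60/337).
Factor out 2: 60 = 2^2·15. Since 337 ≡ 1 (mod 8), (2/337) = +1, and (2/337)^2 = +1. Now have (15/337).
337 ≡ 1 (mod 4), so quadratic reciprocity gives (15/337) = (337/15). Reduce: 337 ≡ 7 (mod 15). Now have (7/15).
Both 7 ≡ 3 and 15 ≡ 3 (mod 4), so reciprocity gives (7/15) = -(15/7). Reduce: 15 ≡ 1 (mod 7). Now have -(1/7).
(1/7) = 1. Collecting the sign factors: -1.
The Legendre symbol is -1, so x^2 ≡ 2696 (mod 4441) has no solution.

no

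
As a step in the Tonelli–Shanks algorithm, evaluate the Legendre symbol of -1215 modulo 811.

1

Pull out -1: (-1215 / 811) = (-1 / 811)·(1215 / 811). Since 811 ≡ 3 (mod 4), (-1 / 811) = -1. Now have -(1215 / 811).
Reduce the numerator: 1215 ≡ 404 (mod 811), so (1215 / 811) = (404 / 811).
Factor out 2: 404 = 2^2·101. Since 811 ≡ 3 (mod 8), (2 / 811) = -1, and (2 / 811)^2 = +1. Now have -(101 / 811).
101 ≡ 1 (mod 4), so quadratic reciprocity gives (101 / 811) = (811 / 101). Reduce: 811 ≡ 3 (mod 101). Now have -(3 / 101).
101 ≡ 1 (mod 4), so quadratic reciprocity gives (3 / 101) = (101 / 3). Reduce: 101 ≡ 2 (mod 3). Now have -(2 / 3).
Factor out 2: 2 = 2. Since 3 ≡ 3 (mod 8), (2 / 3) = -1. Now have (1 / 3).
(1 / 3) = 1. Collecting the sign factors: 1.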